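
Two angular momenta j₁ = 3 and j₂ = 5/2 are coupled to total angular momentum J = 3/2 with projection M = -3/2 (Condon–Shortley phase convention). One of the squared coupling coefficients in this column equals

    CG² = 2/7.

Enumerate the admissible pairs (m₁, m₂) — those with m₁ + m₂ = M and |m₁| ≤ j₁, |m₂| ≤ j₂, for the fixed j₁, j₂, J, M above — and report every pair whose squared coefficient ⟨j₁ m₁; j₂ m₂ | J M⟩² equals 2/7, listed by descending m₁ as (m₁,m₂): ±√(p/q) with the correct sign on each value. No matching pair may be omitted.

(-2,1/2): −√(2/7)

Admissible pairs with m₁+m₂ = M = -3/2: (-3,3/2), (-2,1/2), (-1,-1/2), (0,-3/2), (1,-5/2)
  (m₁,m₂)=(1,-5/2): CG² = 1/14, CG = +√(1/14)
  (m₁,m₂)=(0,-3/2): CG² = 6/35, CG = −√(6/35)
  (m₁,m₂)=(-1,-1/2): CG² = 9/35, CG = +√(9/35)
  (m₁,m₂)=(-2,1/2): CG² = 2/7, CG = −√(2/7)   ← matches the target
  (m₁,m₂)=(-3,3/2): CG² = 3/14, CG = +√(3/14)
Pairs with CG² = 2/7: (-2,1/2): −√(2/7)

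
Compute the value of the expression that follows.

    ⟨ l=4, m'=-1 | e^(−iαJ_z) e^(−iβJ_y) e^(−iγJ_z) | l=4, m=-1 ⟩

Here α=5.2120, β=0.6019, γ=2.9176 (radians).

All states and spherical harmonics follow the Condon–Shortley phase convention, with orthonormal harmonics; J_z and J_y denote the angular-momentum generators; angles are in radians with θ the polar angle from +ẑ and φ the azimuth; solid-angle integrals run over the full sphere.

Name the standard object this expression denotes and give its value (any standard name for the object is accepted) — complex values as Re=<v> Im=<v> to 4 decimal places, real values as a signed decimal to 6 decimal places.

This is a Wigner D-matrix element — the rotation-matrix element ⟨l m'| R(α,β,γ) |l m⟩ in the angular-momentum basis.
D^4_{-1,-1}(5.2120,0.6019,2.9176) = e^{-i·-1·5.2120}·d^4_{-1,-1}(0.6019)·e^{-i·-1·2.9176}. Compute d first:
With c≡cos(β/2)=0.955055 and s≡sin(β/2)=0.296428, N=[6·120·6·120]^{1/2}=720.000000
The bounds max(0,m−m')=0 and min(l+m,l−m')=3 give 4 terms
  k=0: (−1)^0·720.0000/(720)·0.9551^8·0.2964^0 = +0.692195
  k=1: (−1)^1·720.0000/(48)·0.9551^6·0.2964^2 = -1.000230
  k=2: (−1)^2·720.0000/(24)·0.9551^4·0.2964^4 = +0.192713
  k=3: (−1)^3·720.0000/(72)·0.9551^2·0.2964^6 = -0.006188
d^4_{-1,-1}(0.6019) = +0.692195 -1.000230 +0.192713 -0.006188 = -0.121511
Phases: e^{-i·(-1)·5.2120}=+0.479084-0.877769i, e^{-i·(-1)·2.9176}=-0.975018+0.222124i ⇒ D=+0.033068-0.116925i

Wigner D-matrix element, Re=0.0331 Im=-0.1169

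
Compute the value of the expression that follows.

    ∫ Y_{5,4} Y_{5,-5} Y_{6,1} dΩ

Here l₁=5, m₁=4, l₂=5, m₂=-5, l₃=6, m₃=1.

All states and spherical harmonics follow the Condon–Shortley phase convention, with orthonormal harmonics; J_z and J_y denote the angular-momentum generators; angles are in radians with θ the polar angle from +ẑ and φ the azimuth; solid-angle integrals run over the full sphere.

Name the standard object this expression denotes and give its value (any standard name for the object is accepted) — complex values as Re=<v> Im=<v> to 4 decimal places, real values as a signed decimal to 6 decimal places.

This is a Gaunt coefficient — the integral of a triple product of spherical harmonics over the sphere.
m-sum 0 ✓  L=16 even ✓  0≤6≤10 ✓
Π(2lᵢ+1) = 11×11×13 = 1573
triangle coeff Δ(5,5,6) = 1/28588560
Σ_t [0,4]: t=0:+1/345600 t=1:−1/13824 t=2:+1/5184 t=3:−1/13824 t=4:+1/345600 = 7/129600
(3j)²=80/7293 [(5 5 6; 0 0 0)], sign=+1
Σ_t [0,0]: t=0:+1/2073600 = 1/2073600
(3j)²=63/9724 [(5 5 6; 4 -5 1)], sign=-1
⇒ 4πI² = 420/3757
I = (-1)√(420/3757/(4π)) = -0.09431898

Gaunt coefficient, -0.094319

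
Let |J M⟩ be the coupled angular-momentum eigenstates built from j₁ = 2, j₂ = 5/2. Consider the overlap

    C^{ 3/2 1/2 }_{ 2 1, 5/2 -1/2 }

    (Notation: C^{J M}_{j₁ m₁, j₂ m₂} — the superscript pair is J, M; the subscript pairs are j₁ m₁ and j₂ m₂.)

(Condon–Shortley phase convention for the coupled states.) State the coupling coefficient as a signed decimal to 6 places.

triangle: 3!*1!*2!/7! = 12/5040
(j±m)!: 3!*1!*2!*3!*2!*1! = 144
prefactor² = (2J+1)*Δ*N² = 48/35
  k=0: +1/(0!*3!*1!*2!*0!*0!) = 1/12
  k=1: −1/(1!*2!*0!*1!*1!*1!) = -1/2
Σ = -5/12  ⇒  CG² = 48/35*(-5/12)² = 5/21
CG = −√(5/21) = -0.487950

−√(5/21) = -0.487950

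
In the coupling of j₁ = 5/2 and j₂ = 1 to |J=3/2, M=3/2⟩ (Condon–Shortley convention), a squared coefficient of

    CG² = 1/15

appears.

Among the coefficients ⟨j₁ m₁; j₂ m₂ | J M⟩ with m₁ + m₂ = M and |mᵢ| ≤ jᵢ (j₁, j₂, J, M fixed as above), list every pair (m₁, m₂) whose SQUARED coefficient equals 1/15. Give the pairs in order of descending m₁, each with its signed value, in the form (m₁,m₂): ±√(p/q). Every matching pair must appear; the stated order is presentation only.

(1/2,1): +√(1/15)

Admissible pairs with m₁+m₂ = M = 3/2: (1/2,1), (3/2,0), (5/2,-1)
  (m₁,m₂)=(5/2,-1): CG² = 2/3, CG = +√(2/3)
  (m₁,m₂)=(3/2,0): CG² = 4/15, CG = −√(4/15)
  (m₁,m₂)=(1/2,1): CG² = 1/15, CG = +√(1/15)   ← matches the target
Pairs with CG² = 1/15: (1/2,1): +√(1/15)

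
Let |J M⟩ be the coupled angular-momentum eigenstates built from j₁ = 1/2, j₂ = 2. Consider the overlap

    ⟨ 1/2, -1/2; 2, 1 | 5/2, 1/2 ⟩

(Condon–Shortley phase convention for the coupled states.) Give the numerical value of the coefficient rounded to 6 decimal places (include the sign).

j₁+j₂−J=0  J+j₁−j₂=1  J−j₁+j₂=4  j₁+j₂+J+1=6
(j₁±m₁, j₂±m₂, J±M) = (0,1,3,1,3,2)
P² = 72/5
sum k=0..0:
  [0] +1/6 = 1/6
S = 1/6
C² = P²·S² = 2/5 ; C = +0.632456

+√(2/5) ≈ +0.632456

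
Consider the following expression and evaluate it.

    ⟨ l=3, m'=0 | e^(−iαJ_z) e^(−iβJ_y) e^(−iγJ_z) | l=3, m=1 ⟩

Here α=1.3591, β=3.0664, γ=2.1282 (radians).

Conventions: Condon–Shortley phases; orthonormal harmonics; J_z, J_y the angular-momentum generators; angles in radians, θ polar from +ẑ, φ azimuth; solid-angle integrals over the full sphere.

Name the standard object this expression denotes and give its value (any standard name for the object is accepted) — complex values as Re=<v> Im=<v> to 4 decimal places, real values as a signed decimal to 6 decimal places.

Wigner D-matrix element, Re=-0.0683 Im=-0.1096

This is a Wigner D-matrix element — the rotation-matrix element ⟨l m'| R(α,β,γ) |l m⟩ in the angular-momentum basis.
Split into d^3_{0,1}(β=3.0664) × two z-phases.
Half-angle: c=0.037587, s=0.999293. N=√(6·6·24·2)=41.569219
Admissible k: 1..3 (factorial args all ≥0)
  k=1: (−1)^0·41.5692/(12)·0.0376^5·0.9993^1 = +0.000000
  k=2: (−1)^1·41.5692/(4)·0.0376^3·0.9993^3 = -0.000551
  k=3: (−1)^2·41.5692/(12)·0.0376^1·0.9993^5 = +0.129747
d^3_{0,1}(3.0664) = +0.000000 -0.000551 +0.129747 = +0.129197
Phases: e^{-i·(0)·1.3591}=+1.000000+0.000000i, e^{-i·(1)·2.1282}=-0.528985-0.848631i ⇒ D=-0.068343-0.109641i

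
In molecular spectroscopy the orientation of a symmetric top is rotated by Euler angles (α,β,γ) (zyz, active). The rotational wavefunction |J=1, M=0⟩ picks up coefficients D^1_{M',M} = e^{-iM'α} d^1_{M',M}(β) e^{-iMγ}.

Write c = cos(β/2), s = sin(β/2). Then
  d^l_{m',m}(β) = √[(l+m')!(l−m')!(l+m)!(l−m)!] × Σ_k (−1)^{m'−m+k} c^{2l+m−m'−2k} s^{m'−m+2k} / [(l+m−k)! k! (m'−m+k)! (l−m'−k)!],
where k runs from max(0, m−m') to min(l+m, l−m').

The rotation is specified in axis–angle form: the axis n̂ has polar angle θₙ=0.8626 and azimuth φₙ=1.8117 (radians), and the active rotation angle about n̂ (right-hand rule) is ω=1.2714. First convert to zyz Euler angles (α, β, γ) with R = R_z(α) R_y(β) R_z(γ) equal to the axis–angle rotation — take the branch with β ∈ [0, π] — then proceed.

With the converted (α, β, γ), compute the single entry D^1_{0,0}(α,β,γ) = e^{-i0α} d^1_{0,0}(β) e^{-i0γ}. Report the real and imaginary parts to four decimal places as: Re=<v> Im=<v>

Re=0.5933 Im=0.0000

Axis–angle → zyz. n̂ = (sinθₙcosφₙ, sinθₙsinφₙ, cosθₙ) = (-0.181210, +0.737603, +0.650465), ω = 1.2714.
R = I cosω + sinω [n̂]ₓ + (1−cosω) n̂n̂ᵀ gives
  R = [+0.318096, -0.715768, +0.621685; +0.527290, +0.678535, +0.511425; -0.787896, +0.165126, +0.593256]
β = atan2(√(R₁₃²+R₂₃²), R₃₃) = 0.935699; α = atan2(R₂₃, R₁₃) mod 2π = 0.688396; γ = atan2(R₃₂, −R₃₁) mod 2π = 0.206589
D^1_{0,0}(0.6884,0.9357,0.2066) = e^{-i·0·0.6884}·d^1_{0,0}(0.9357)·e^{-i·0·0.2066}. Compute d first:
With c≡cos(β/2)=0.892540 and s≡sin(β/2)=0.450968, N=[1·1·1·1]^{1/2}=1.000000
Admissible k: 0..1 (factorial args all ≥0)
  k=0: (−1)^0·1.0000/(1)·0.8925^2·0.4510^0 = +0.796628
  k=1: (−1)^1·1.0000/(1)·0.8925^0·0.4510^2 = -0.203372
d^1_{0,0}(0.9357) = +0.796628 -0.203372 = +0.593256
D = (+1.000000+0.000000i)·(+0.593256)·(+1.000000+0.000000i) = +0.593256+0.000000i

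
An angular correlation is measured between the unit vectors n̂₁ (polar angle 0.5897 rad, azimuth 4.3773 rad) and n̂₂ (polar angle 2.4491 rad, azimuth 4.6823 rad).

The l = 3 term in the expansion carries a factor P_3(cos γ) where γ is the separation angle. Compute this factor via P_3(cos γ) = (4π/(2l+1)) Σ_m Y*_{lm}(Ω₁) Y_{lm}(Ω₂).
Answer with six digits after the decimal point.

Summing Y*_{l m}(θ₁,φ₁)·Y_{l m}(θ₂,φ₂) over m ∈ [−3, 3]; prefactor 4π/(2·3+1) = 1.795196:
  m=-3: Y*=0.06058 + 0.03845j  Y=0.00979 - 0.10814j  product 0.00475 - 0.00618j
  m=-2: Y*=-0.20586 + 0.16316j  Y=0.32005 + 0.01928j  product -0.06903 + 0.04825j
  m=-1: Y*=-0.14502 - 0.41646j  Y=-0.01218 + 0.40462j  product 0.17028 - 0.05361j
  m=+0: Y*=0.14071 + 0.00000j  Y=0.01095 + 0.00000j  product 0.00154 + 0.00000j
  m=+1: Y*=0.14502 - 0.41646j  Y=0.01218 + 0.40462j  product 0.17028 + 0.05361j
  m=+2: Y*=-0.20586 - 0.16316j  Y=0.32005 - 0.01928j  product -0.06903 - 0.04825j
  m=+3: Y*=-0.06058 + 0.03845j  Y=-0.00979 - 0.10814j  product 0.00475 + 0.00618j
Accumulated sum 0.21353 - 0.00000j; after 4π/(2l+1) scaling, 0.38332 - 0.00000j ⇒ P_3 = 0.383323

0.383323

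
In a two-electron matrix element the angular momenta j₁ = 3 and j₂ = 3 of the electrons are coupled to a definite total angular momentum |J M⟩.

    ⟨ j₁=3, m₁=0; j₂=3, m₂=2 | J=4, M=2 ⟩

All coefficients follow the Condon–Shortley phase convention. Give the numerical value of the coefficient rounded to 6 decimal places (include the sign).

+√(3/154) = +0.139573

j₁+j₂−J=2  J+j₁−j₂=4  J−j₁+j₂=4  j₁+j₂+J+1=11
(j₁±m₁, j₂±m₂, J±M) = (3,3,5,1,6,2)
P² = 124416/77
sum k=1..2:
  [1] −1/96 = -1/96
  [2] +1/72 = 1/72
S = 1/288
C² = P²·S² = 3/154 ; C = +0.139573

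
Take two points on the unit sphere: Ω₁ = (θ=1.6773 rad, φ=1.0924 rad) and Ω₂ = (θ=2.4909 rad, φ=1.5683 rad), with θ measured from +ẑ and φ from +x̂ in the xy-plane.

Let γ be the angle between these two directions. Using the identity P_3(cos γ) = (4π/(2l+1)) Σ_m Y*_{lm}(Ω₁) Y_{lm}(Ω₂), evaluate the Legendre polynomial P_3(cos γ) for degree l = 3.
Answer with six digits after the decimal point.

-0.334237

Expand P_3 via completeness: Σ_{m} conj(Y_{3,m}) at Ω₁ times Y_{3,m} at Ω₂ —
  m=-3: Y*=-0.40641 - 0.05545j  Y=-0.00069 + 0.09273j  product 0.00542 - 0.03765j
  m=-2: Y*=0.06188 - 0.08779j  Y=0.29836 + 0.00149j  product 0.01859 - 0.02610j
  m=-1: Y*=-0.13958 - 0.26915j  Y=0.00106 - 0.42390j  product -0.11424 + 0.05888j
  m=+0: Y*=0.11677 + 0.00000j  Y=-0.04911 + 0.00000j  product -0.00573 + 0.00000j
  m=+1: Y*=0.13958 - 0.26915j  Y=-0.00106 - 0.42390j  product -0.11424 - 0.05888j
  m=+2: Y*=0.06188 + 0.08779j  Y=0.29836 - 0.00149j  product 0.01859 + 0.02610j
  m=+3: Y*=0.40641 - 0.05545j  Y=0.00069 + 0.09273j  product 0.00542 + 0.03765j
Σ over m = -0.18618 + 0.00000j; ×(4π/7) → -0.33424 + 0.00000j. Real part: -0.334237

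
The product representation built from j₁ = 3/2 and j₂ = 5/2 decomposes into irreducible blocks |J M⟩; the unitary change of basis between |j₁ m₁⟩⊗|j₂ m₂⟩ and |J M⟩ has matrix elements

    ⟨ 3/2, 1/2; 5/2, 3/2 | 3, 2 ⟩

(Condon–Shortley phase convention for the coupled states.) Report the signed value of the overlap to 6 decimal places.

triangle: 1!*2!*4!/8! = 48/40320
(j±m)!: 2!*1!*4!*1!*5!*1! = 5760
prefactor² = (2J+1)*Δ*N² = 48
  k=0: +1/(0!*1!*1!*4!*1!*0!) = 1/24
  k=1: −1/(1!*0!*0!*3!*2!*1!) = -1/12
Σ = -1/24  ⇒  CG² = 48*(-1/24)² = 1/12
CG = −√(1/12) = -0.288675

−√(1/12) ≈ -0.288675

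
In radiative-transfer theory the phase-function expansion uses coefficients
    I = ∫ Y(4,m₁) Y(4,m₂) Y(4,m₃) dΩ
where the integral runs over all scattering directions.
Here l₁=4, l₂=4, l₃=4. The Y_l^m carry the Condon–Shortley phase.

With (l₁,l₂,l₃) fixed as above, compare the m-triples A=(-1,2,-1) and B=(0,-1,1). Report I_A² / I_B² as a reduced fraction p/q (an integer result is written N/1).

40/9

Shared (l₁,l₂,l₃)=(4,4,4): N and (l;000)² cancel in I_A²/I_B².
A: Δ = 4!·4!·4!/13! = 1/450450; Racah Σ t=2..4: t=2:+1/576 t=3:−1/144 t=4:+1/576 = -1/288; ⇒ 3j(4 4 4; -1 2 -1)² = 20/1001, sgn +1
B: Δ = 4!·4!·4!/13! = 1/450450; Racah Σ t=0..3: t=0:+1/3456 t=1:−1/144 t=2:+1/96 t=3:−1/864 = 1/384; ⇒ 3j(4 4 4; 0 -1 1)² = 9/2002, sgn -1
I_A²/I_B² = (20/1001)/(9/2002) = 40/9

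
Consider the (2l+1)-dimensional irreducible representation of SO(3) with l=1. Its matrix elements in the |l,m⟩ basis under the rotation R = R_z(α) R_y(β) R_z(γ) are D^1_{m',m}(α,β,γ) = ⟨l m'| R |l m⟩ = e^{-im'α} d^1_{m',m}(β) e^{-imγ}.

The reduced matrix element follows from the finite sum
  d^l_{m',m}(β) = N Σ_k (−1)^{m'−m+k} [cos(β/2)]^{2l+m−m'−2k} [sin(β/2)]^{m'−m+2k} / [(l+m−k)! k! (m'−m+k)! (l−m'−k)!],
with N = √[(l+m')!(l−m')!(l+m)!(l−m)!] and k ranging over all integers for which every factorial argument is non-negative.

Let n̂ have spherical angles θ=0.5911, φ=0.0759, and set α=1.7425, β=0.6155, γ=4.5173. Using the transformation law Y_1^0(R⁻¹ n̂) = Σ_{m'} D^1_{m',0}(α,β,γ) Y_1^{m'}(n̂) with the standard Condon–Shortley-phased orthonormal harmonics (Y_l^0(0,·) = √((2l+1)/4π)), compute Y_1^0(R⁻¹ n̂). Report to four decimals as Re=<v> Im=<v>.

Need the full column D^1_{m',0} for m'=−1..1 at α=1.7425, β=0.6155, γ=4.5173.
cos(β/2)=0.953018, sin(β/2)=0.302915
d^1_{-1,0}: single k=1 term ⇒ +0.408260;  D = -0.069756+0.402257i
d^1_{0,0}: k∈[0..1] ⇒ +0.908242 -0.091758 = +0.816485;  D = +0.816485+0.000000i
d^1_{1,0}: single k=0 term ⇒ -0.408260;  D = +0.069756+0.402257i
Y_1^{m'}(θ=0.5911,φ=0.0759) and Σ D·Y over m':
  (-0.0698+0.4023i)·(+0.1920-0.0146i)  (+0.8165+0.0000i)·(+0.4057+0.0000i)  (+0.0698+0.4023i)·(-0.1920-0.0146i)
Y_1^0(R⁻¹ n̂) = +0.316210+0.000000i

Re=0.3162 Im=0.0000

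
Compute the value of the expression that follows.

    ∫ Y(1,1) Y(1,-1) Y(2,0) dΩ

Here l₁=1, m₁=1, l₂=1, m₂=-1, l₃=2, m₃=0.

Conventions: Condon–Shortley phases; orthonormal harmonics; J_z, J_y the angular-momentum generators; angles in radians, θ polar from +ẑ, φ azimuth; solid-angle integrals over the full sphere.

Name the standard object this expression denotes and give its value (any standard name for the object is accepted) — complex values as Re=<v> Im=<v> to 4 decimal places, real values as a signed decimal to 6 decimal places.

Gaunt coefficient, +0.126157

This is a Gaunt coefficient — the integral of a triple product of spherical harmonics over the sphere.
m-sum 0 ✓  L=4 even ✓  0≤2≤2 ✓
Π(2lᵢ+1) = 3×3×5 = 45
triangle coeff Δ(1,1,2) = 1/30
Σ_t [0,0]: t=0:+1/1 = 1/1
(3j)²=2/15 [(1 1 2; 0 0 0)], sign=+1
Σ_t [0,0]: t=0:+1/4 = 1/4
(3j)²=1/30 [(1 1 2; 1 -1 0)], sign=+1
⇒ 4πI² = 1/5
I = (+1)√(1/5/(4π)) = 0.12615663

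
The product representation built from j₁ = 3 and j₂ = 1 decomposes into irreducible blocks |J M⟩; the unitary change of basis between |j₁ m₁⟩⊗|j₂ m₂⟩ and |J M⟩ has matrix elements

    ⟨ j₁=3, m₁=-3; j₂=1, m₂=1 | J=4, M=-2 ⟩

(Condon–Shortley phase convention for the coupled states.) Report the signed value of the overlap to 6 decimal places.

triangle: 0!*6!*2!/9! = 1440/362880
(j±m)!: 0!*6!*2!*0!*2!*6! = 2073600
prefactor² = (2J+1)*Δ*N² = 518400/7
  k=0: +1/(0!*0!*6!*2!*0!*0!) = 1/1440
Σ = 1/1440  ⇒  CG² = 518400/7*(1/1440)² = 1/28
CG = +√(1/28) = +0.188982

+√(1/28) ≈ +0.188982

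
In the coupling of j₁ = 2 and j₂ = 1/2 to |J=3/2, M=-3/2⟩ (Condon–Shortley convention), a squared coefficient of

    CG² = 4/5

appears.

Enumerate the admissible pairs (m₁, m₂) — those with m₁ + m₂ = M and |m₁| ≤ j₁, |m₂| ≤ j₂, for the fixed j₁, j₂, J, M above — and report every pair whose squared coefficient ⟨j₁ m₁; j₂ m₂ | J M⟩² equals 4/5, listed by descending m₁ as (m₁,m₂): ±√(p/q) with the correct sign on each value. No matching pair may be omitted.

(-2,1/2): −√(4/5)

Admissible pairs with m₁+m₂ = M = -3/2: (-2,1/2), (-1,-1/2)
  (m₁,m₂)=(-1,-1/2): CG² = 1/5, CG = +√(1/5)
  (m₁,m₂)=(-2,1/2): CG² = 4/5, CG = −√(4/5)   ← matches the target
Pairs with CG² = 4/5: (-2,1/2): −√(4/5)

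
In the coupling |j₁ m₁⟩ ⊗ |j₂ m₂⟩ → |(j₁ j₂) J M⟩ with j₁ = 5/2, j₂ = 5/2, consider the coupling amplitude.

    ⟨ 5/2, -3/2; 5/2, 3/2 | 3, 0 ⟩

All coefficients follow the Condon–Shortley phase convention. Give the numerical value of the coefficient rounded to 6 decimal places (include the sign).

+√(49/180) = +0.521749

j₁+j₂−J=2  J+j₁−j₂=3  J−j₁+j₂=3  j₁+j₂+J+1=9
(j₁±m₁, j₂±m₂, J±M) = (1,4,4,1,3,3)
P² = 144/5
sum k=1..2:
  [1] −1/36 = -1/36
  [2] +1/8 = 1/8
S = 7/72
C² = P²·S² = 49/180 ; C = +0.521749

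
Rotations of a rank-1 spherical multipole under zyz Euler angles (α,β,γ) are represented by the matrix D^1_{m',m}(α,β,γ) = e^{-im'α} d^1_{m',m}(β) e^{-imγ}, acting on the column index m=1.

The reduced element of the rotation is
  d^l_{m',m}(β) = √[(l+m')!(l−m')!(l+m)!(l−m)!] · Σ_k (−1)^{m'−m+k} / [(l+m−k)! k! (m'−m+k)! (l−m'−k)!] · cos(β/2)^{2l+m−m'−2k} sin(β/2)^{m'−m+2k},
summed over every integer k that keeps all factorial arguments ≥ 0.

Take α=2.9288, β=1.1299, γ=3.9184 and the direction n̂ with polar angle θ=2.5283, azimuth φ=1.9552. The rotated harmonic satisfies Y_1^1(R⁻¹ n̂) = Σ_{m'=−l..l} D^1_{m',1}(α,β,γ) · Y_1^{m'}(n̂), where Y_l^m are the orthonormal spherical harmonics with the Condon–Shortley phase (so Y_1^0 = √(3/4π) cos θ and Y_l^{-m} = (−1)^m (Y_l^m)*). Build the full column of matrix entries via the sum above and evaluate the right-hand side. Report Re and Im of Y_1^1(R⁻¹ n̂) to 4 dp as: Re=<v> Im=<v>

Re=0.1010 Im=-0.3298

Need the full column D^1_{m',1} for m'=−1..1 at α=2.9288, β=1.1299, γ=3.9184.
cos(β/2)=0.844615, sin(β/2)=0.535374
d^1_{-1,1}: single k=2 term ⇒ +0.286625;  D = +0.157364-0.239563i
d^1_{0,1}: single k=1 term ⇒ +0.639486;  D = -0.456053+0.448283i
d^1_{1,1}: single k=0 term ⇒ +0.713375;  D = +0.602885-0.381358i
Y_1^{m'}(θ=2.5283,φ=1.9552) and Σ D·Y over m':
  (+0.1574-0.2396i)·(-0.0746-0.1843i)  (-0.4561+0.4483i)·(-0.3996+0.0000i)  (+0.6029-0.3814i)·(+0.0746-0.1843i)
Y_1^1(R⁻¹ n̂) = +0.100981-0.329835i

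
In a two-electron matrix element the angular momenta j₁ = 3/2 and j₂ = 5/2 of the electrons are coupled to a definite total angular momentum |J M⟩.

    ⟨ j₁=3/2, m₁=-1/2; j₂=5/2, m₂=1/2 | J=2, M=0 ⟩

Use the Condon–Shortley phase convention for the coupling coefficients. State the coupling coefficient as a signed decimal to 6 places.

−√(1/14) ≈ -0.267261

j₁+j₂−J=2  J+j₁−j₂=1  J−j₁+j₂=3  j₁+j₂+J+1=7
(j₁±m₁, j₂±m₂, J±M) = (1,2,3,2,2,2)
P² = 8/7
sum k=1..2:
  [1] −1/2 = -1/2
  [2] +1/4 = 1/4
S = -1/4
C² = P²·S² = 1/14 ; C = -0.267261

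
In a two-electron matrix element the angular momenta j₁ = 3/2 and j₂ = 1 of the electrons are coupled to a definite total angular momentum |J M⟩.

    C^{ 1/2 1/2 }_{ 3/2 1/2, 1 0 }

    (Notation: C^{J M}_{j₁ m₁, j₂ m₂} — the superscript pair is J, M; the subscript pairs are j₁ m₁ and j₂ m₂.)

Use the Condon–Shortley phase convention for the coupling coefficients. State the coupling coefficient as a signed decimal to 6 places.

√[2·2!1!0!/4! · 2!1!1!1!1!0!] = √(1/3)
  +(−1)^1/∏(1,1,0,0,1,0)! = -1  (running -1)
⟨..|..⟩ = √(1/3)·(-1) = -0.577350

-0.577350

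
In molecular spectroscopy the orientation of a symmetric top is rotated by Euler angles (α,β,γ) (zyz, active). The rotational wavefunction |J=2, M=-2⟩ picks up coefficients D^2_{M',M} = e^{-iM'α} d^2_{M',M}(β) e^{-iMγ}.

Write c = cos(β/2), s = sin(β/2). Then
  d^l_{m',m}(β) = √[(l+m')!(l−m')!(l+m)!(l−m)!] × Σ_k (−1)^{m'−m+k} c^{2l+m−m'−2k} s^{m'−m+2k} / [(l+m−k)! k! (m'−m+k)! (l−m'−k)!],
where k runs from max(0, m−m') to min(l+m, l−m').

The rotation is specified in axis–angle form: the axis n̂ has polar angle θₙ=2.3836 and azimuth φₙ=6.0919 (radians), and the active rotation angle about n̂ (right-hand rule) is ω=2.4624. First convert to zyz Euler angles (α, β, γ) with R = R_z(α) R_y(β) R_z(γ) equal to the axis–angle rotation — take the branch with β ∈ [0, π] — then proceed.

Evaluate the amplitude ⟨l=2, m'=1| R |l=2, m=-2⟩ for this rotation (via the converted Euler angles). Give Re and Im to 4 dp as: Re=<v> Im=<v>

Re=0.2147 Im=0.3549

Axis–angle → zyz. n̂ = (sinθₙcosφₙ, sinθₙsinφₙ, cosθₙ) = (+0.674926, -0.130701, -0.726217), ω = 2.4624.
R = I cosω + sinω [n̂]ₓ + (1−cosω) n̂n̂ᵀ gives
  R = [+0.031880, +0.299333, -0.953616; -0.613036, -0.747705, -0.255194; -0.789412, +0.592736, +0.159665]
β = atan2(√(R₁₃²+R₂₃²), R₃₃) = 1.410445; α = atan2(R₂₃, R₁₃) mod 2π = 3.403072; γ = atan2(R₃₂, −R₃₁) mod 2π = 0.644050
Split into d^2_{1,-2}(β=1.4104) × two z-phases.
c=cos(1.410445/2)=0.761467, s=sin(1.410445/2)=0.648203; N=√[6·1·1·24]=12.000000
The bounds max(0,m−m')=0 and min(l+m,l−m')=0 give 1 term
  k=0: (−1)^3·12.0000/(6)·0.7615^1·0.6482^3 = -0.414777
d^2_{1,-2}(1.4104) = -0.414777
D = (-0.966009+0.258510i)·(-0.414777)·(+0.278946+0.960307i) = +0.214736+0.354865i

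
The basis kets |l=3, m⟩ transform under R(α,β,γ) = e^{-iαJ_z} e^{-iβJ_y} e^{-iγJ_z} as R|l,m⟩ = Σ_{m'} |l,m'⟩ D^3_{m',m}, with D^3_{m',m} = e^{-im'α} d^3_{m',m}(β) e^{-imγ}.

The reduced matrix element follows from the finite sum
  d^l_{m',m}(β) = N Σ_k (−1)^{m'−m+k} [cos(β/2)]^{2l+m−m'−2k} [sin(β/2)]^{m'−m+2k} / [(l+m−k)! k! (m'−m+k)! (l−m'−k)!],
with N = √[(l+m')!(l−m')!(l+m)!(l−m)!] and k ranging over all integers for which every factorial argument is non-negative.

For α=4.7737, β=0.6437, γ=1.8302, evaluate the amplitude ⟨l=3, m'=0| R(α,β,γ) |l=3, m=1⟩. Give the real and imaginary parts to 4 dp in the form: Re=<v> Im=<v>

First d^3_{0,1}(β=0.6437), then the phase factors e^{-i(0)α} and e^{-i(1)γ}:
c=cos(0.643700/2)=0.948652, s=sin(0.643700/2)=0.316322; N=√[6·6·24·2]=41.569219
k∈{1,2,3} keeps every argument non-negative
  k=1: (−1)^0·41.5692/(12)·0.9487^5·0.3163^1 = +0.841888
  k=2: (−1)^1·41.5692/(4)·0.9487^3·0.3163^3 = -0.280816
  k=3: (−1)^2·41.5692/(12)·0.9487^1·0.3163^5 = +0.010407
d^3_{0,1}(0.6437) = +0.841888 -0.280816 +0.010407 = +0.571480
D = (+1.000000+0.000000i)·(+0.571480)·(-0.256504-0.966543i) = -0.146587-0.552360i

Re=-0.1466 Im=-0.5524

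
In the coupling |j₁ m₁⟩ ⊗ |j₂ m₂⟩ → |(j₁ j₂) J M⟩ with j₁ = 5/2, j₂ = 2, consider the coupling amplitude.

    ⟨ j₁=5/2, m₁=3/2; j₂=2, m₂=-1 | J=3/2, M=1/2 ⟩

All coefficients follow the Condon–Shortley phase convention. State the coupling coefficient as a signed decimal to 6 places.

triangle: 3!·2!·1!/7! = 12/5040
(j±m)!: 4!·1!·1!·3!·2!·1! = 288
prefactor² = (2J+1)·Δ·N² = 96/35
  k=0: +1/(0!·3!·1!·1!·1!·0!) = 1/6
  k=1: −1/(1!·2!·0!·0!·2!·1!) = -1/4
Σ = -1/12  ⇒  CG² = 96/35·(-1/12)² = 2/105
CG = −√(2/105) = -0.138013

-0.138013  (= −√(2/105))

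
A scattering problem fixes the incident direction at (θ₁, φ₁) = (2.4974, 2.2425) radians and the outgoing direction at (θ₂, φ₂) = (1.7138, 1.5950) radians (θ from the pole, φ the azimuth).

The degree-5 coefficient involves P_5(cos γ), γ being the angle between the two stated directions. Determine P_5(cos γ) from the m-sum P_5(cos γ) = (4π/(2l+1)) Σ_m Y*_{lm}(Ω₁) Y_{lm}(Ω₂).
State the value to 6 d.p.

-0.122984

Addition theorem: P_5(cos γ) = (4π/11) Σ_m Y*_{lm}(Ω₁) Y_{lm}(Ω₂), m = −5…5:
  m=-5: Y*=(0.007804, -0.035408)  Y=(-0.053230, -0.437698)  product (-0.015913, -0.001531)
  m=-4: Y*=(0.137139, -0.067056)  Y=(-0.199823, 0.019406)  product (-0.026102, 0.016061)
  m=-3: Y*=(0.321635, 0.153118)  Y=(-0.019888, -0.273414)  product (0.035468, -0.090985)
  m=-2: Y*=(0.101145, 0.437118)  Y=(-0.221949, 0.010752)  product (-0.027149, -0.095930)
  m=-1: Y*=(-0.075777, 0.095314)  Y=(-0.005557, -0.229548)  product (0.022300, 0.016865)
  m=+0: Y*=(0.374256, -0.000000)  Y=(-0.226747, 0.000000)  product (-0.084861, 0.000000)
  m=+1: Y*=(0.075777, 0.095314)  Y=(0.005557, -0.229548)  product (0.022300, -0.016865)
  m=+2: Y*=(0.101145, -0.437118)  Y=(-0.221949, -0.010752)  product (-0.027149, 0.095930)
  m=+3: Y*=(-0.321635, 0.153118)  Y=(0.019888, -0.273414)  product (0.035468, 0.090985)
  m=+4: Y*=(0.137139, 0.067056)  Y=(-0.199823, -0.019406)  product (-0.026102, -0.016061)
  m=+5: Y*=(-0.007804, -0.035408)  Y=(0.053230, -0.437698)  product (-0.015913, 0.001531)
Accumulated sum (-0.107654, 0.000000); after 4π/(2l+1) scaling, (-0.122984, 0.000000) ⇒ P_5 = -0.122984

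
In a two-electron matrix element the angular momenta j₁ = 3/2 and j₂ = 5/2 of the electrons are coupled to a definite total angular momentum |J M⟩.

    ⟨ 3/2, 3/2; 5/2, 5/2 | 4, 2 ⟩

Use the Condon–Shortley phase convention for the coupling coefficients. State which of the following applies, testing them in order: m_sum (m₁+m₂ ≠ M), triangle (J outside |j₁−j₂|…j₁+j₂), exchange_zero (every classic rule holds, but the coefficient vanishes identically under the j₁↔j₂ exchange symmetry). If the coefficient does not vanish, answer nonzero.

m_sum

m-sum: m₁+m₂ = 3/2+5/2 = 4, M = 2  ✗ ⇒ coefficient is 0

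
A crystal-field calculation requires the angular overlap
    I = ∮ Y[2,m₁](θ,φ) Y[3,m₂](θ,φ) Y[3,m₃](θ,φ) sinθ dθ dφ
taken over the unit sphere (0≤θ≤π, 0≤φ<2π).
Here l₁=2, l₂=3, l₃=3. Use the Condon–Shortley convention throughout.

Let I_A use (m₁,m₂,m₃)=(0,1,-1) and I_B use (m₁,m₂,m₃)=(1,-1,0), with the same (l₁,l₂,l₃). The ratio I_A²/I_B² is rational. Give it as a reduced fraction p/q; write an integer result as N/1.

Same 2,3,3: normalisation and zero-m 3j drop out of the ratio.
A: Δ: 2! 2! 4! / 9! → 1/3780; sum: t=0:+1/96 t=1:−1/6 t=2:+1/16 = -3/32; 3j²(2 3 3; 0 1 -1) = Δ·Π!·Σ² = 3/140  (sign -1)
B: Δ: 2! 2! 4! / 9! → 1/3780; sum: t=0:+1/8 t=1:−1/12 = 1/24; 3j²(2 3 3; 1 -1 0) = Δ·Π!·Σ² = 1/210  (sign -1)
I_A²/I_B² = (3/140)/(1/210) = 9/2

9/2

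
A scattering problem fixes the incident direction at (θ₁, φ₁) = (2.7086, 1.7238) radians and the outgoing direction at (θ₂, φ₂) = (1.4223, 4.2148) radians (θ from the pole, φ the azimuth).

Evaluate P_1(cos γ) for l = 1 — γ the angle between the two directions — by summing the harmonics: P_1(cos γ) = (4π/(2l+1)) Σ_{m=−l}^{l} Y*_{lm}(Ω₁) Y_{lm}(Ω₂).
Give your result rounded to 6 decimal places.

-0.464501

Summing Y*_{l m}(θ₁,φ₁)·Y_{l m}(θ₂,φ₂) over m ∈ [−1, 1]; prefactor 4π/(2·1+1) = 4.188790:
  m=-1: Y*=-0.022094+0.143272i  Y=-0.163092+0.300257i  product -0.039415-0.030000i
  m=+0: Y*=-0.443511-0.000000i  Y=+0.072289+0.000000i  product -0.032061-0.000000i
  m=+1: Y*=+0.022094+0.143272i  Y=+0.163092+0.300257i  product -0.039415+0.030000i
Σ over m = -0.110891+0.000000i; ×(4π/3) → -0.464501+0.000000i. Real part: -0.464501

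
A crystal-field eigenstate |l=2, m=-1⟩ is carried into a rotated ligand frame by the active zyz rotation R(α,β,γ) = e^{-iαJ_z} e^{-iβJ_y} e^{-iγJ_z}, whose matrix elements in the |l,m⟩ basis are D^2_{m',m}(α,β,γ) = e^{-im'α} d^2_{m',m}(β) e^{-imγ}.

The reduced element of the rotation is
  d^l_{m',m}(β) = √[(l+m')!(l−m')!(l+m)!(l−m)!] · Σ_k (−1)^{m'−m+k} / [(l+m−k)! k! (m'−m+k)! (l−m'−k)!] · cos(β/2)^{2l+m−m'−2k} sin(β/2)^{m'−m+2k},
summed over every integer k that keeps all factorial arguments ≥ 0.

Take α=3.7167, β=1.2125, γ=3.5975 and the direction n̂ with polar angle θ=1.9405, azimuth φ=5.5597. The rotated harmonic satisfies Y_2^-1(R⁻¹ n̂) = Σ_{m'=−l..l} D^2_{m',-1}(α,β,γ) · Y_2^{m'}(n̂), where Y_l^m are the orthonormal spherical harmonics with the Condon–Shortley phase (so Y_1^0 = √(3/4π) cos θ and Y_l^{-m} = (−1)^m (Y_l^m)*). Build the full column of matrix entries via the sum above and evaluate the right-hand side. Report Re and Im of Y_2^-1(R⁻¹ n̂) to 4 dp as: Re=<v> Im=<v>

Need the full column D^2_{m',-1} for m'=−2..2 at α=3.7167, β=1.2125, γ=3.5975.
cos(β/2)=0.821791, sin(β/2)=0.569790
d^2_{-2,-1}: single k=1 term ⇒ +0.632453;  D = +0.022337-0.632058i
d^2_{-1,-1}: k∈[0..1] ⇒ +0.456084 -0.657768 = -0.201684;  D = -0.103655-0.173009i
d^2_{0,-1}: k∈[0..1] ⇒ -0.774593 +0.372375 = -0.402218;  D = +0.361136+0.177087i
d^2_{1,-1}: k∈[0..1] ⇒ +0.657768 -0.105404 = +0.552364;  D = +0.548444-0.065686i
d^2_{2,-1}: single k=0 term ⇒ -0.304043;  D = +0.233656-0.194543i
Y_2^{m'}(θ=1.9405,φ=5.5597) and Σ D·Y over m':
  (+0.0223-0.6321i)·(+0.0415+0.3333i)  (-0.1037-0.1730i)·(-0.1951-0.1723i)  (+0.3611+0.1771i)·(-0.1919+0.0000i)  (+0.5484-0.0657i)·(+0.1951-0.1723i)  (+0.2337-0.1945i)·(+0.0415-0.3333i)
Y_2^-1(R⁻¹ n̂) = +0.173230-0.194393i

Re=0.1732 Im=-0.1944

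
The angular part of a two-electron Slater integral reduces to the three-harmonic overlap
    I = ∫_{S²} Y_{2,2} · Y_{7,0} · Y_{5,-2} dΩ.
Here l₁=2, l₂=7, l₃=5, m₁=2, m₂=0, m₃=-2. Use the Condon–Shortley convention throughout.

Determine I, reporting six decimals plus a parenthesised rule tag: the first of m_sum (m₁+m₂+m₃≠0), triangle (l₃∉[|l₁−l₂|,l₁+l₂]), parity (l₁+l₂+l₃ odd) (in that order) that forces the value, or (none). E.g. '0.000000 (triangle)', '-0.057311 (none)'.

0.067042 (none)

Rules hold: Σm=0, L=14 even, 5≤5≤9.
N = 5·15·11 = 825
Δ = 4!·0!·10!/15! = 1/15015
Racah Σ t=2..2: t=2:+1/57600 = 1/57600
⇒ 3j(2 7 5; 0 0 0)² = 21/715, sgn -1
Racah Σ t=0..0: t=0:+1/725760 = 1/725760
⇒ 3j(2 7 5; 2 0 -2)² = 1/429, sgn -1
4πI² = N·(3j₀)²·(3jₘ)² = 105/1859
I = +1·√(0.056482/4π) = 0.06704247
No selection rule forces the value: the integral is nonzero (none).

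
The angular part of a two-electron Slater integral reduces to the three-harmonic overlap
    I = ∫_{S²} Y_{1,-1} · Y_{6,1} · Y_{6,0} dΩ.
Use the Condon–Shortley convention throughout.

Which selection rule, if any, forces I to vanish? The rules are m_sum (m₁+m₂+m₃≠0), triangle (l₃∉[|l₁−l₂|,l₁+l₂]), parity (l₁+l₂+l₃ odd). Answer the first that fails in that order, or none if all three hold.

azimuthal sum: -1 + 1 + 0 = 0  ✓
5 ≤ 6 ≤ 7 (triangle on l)  ✓
L = 1 + 6 + 6 = 13 (odd)  ✗

parity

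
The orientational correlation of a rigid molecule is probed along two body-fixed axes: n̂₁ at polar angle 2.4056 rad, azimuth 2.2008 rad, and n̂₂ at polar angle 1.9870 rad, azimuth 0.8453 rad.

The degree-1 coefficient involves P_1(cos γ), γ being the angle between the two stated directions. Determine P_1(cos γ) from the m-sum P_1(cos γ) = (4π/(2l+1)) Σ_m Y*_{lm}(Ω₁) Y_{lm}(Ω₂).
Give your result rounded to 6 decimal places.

Addition theorem: P_1(cos γ) = (4π/3) Σ_m Y*_{lm}(Ω₁) Y_{lm}(Ω₂), m = −1…1:
  m=-1: Y*=(-0.136646, 0.187412)  Y=(0.209668, -0.236421)  product (0.015658, 0.071600)
  m=+0: Y*=(-0.362135, -0.000000)  Y=(-0.197538, 0.000000)  product (0.071535, 0.000000)
  m=+1: Y*=(0.136646, 0.187412)  Y=(-0.209668, -0.236421)  product (0.015658, -0.071600)
Σ over m = (0.102851, 0.000000); ×(4π/3) → (0.430822, 0.000000). Real part: 0.430822

0.430822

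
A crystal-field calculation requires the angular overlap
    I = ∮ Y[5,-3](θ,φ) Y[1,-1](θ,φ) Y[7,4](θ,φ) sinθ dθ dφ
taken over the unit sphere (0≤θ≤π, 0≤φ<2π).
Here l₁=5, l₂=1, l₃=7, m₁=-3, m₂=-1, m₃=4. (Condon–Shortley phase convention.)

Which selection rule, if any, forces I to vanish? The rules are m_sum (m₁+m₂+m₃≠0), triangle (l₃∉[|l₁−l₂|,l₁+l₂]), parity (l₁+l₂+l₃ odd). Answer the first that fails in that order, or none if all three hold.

triangle

Σmᵢ = 0  ✓
l₃∈[|l₁−l₂|,l₁+l₂]=[4,6] required, l₃=7 fails  ✗
Σlᵢ = 13 ⇒ odd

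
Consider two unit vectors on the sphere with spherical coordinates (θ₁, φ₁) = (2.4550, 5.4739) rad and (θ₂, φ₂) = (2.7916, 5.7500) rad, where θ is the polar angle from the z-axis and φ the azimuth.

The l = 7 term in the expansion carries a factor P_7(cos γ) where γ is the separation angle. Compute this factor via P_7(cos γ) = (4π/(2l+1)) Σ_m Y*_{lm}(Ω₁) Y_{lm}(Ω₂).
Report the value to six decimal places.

-0.147237

Summing Y*_{l m}(θ₁,φ₁)·Y_{l m}(θ₂,φ₂) over m ∈ [−7, 7]; prefactor 4π/(2·7+1) = 0.837758:
  m=-7: (+0.016761+0.011920i) × (-0.000231-0.000155i) = -0.000002-0.000005i  (running Σ = -0.000002-0.000005i)
  m=-6: (-0.013411-0.092929i) × (+0.002852+0.000164i) = -0.000023-0.000267i  (running Σ = -0.000025-0.000273i)
  m=-5: (-0.157234+0.200118i) × (-0.016191+0.008340i) = +0.000877-0.004551i  (running Σ = +0.000852-0.004824i)
  m=-4: (+0.435723-0.041760i) × (+0.043016-0.068316i) = +0.015890-0.031563i  (running Σ = +0.016742-0.036387i)
  m=-3: (-0.312864-0.270955i) × (-0.007196+0.250160i) = +0.070034-0.076316i  (running Σ = +0.086775-0.112703i)
  m=-2: (+0.000853+0.017843i) × (-0.244568-0.443007i) = +0.007696-0.004742i  (running Σ = +0.094471-0.117445i)
  m=-1: (-0.266620+0.279672i) × (+0.442478+0.261152i) = -0.191011+0.054120i  (running Σ = -0.096539-0.063325i)
  m=0: (+0.143537-0.000000i) × (+0.120721+0.000000i) = +0.017328+0.000000i  (running Σ = -0.079211-0.063325i)
  m=1: (+0.266620+0.279672i) × (-0.442478+0.261152i) = -0.191011-0.054120i  (running Σ = -0.270222-0.117445i)
  m=2: (+0.000853-0.017843i) × (-0.244568+0.443007i) = +0.007696+0.004742i  (running Σ = -0.262526-0.112703i)
  m=3: (+0.312864-0.270955i) × (+0.007196+0.250160i) = +0.070034+0.076316i  (running Σ = -0.192493-0.036387i)
  m=4: (+0.435723+0.041760i) × (+0.043016+0.068316i) = +0.015890+0.031563i  (running Σ = -0.176603-0.004824i)
  m=5: (+0.157234+0.200118i) × (+0.016191+0.008340i) = +0.000877+0.004551i  (running Σ = -0.175726-0.000273i)
  m=6: (-0.013411+0.092929i) × (+0.002852-0.000164i) = -0.000023+0.000267i  (running Σ = -0.175749-0.000005i)
  m=7: (-0.016761+0.011920i) × (+0.000231-0.000155i) = -0.000002+0.000005i  (running Σ = -0.175751+0.000000i)
Total Σ_m = -0.175751+0.000000i. Multiply by 0.837758: -0.147237+0.000000i. P_7(cos γ) = -0.147237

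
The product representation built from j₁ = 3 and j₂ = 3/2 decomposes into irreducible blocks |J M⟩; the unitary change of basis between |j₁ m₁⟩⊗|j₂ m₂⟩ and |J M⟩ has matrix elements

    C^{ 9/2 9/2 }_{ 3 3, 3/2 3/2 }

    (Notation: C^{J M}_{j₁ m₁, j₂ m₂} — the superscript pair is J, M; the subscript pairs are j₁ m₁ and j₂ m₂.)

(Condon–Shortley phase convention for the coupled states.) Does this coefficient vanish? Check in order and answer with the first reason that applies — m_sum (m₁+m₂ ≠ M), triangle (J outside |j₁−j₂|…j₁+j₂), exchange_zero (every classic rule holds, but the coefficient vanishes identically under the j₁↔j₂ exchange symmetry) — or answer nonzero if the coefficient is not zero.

nonzero

m-sum: m₁+m₂ = 3+3/2 = 9/2, M = 9/2  ✓
triangle: |j₁−j₂| = 3/2 ≤ J = 9/2 ≤ j₁+j₂ = 9/2  ✓
exchange: j₁≠j₂ or m₁≠m₂ — the exchange symmetry imposes no constraint here
value check: CG = +1 = +1.000000 ≠ 0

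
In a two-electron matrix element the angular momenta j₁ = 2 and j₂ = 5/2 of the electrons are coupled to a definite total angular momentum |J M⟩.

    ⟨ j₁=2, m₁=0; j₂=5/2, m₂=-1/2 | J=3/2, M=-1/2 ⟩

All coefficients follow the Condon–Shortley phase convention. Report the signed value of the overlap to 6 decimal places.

-0.239046

triangle: 3!·1!·2!/7! = 12/5040
(j±m)!: 2!·2!·2!·3!·1!·2! = 96
prefactor² = (2J+1)·Δ·N² = 32/35
  k=1: −1/(1!·2!·1!·1!·0!·1!) = -1/2
  k=2: +1/(2!·1!·0!·0!·1!·2!) = 1/4
Σ = -1/4  ⇒  CG² = 32/35·(-1/4)² = 2/35
CG = −√(2/35) = -0.239046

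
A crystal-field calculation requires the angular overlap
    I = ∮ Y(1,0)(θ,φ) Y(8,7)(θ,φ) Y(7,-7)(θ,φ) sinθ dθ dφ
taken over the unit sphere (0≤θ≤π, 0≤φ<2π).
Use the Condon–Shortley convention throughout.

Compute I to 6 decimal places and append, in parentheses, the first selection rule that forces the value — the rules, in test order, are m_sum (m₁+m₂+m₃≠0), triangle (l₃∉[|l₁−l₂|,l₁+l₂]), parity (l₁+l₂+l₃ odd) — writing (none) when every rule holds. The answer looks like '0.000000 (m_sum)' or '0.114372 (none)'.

Rules hold: Σm=0, L=16 even, 7≤7≤9.
N = 3·17·15 = 765
Δ = 2!·0!·14!/17! = 1/2040
Racah Σ t=1..1: t=1:−1/25401600 = -1/25401600
⇒ 3j(1 8 7; 0 0 0)² = 8/255, sgn +1
Racah Σ t=1..1: t=1:−1/87178291200 = -1/87178291200
⇒ 3j(1 8 7; 0 7 -7)² = 1/136, sgn -1
4πI² = N·(3j₀)²·(3jₘ)² = 3/17
I = -1·√(0.176471/4π) = -0.11850352
No selection rule forces the value: the integral is nonzero (none).

-0.118504 (none)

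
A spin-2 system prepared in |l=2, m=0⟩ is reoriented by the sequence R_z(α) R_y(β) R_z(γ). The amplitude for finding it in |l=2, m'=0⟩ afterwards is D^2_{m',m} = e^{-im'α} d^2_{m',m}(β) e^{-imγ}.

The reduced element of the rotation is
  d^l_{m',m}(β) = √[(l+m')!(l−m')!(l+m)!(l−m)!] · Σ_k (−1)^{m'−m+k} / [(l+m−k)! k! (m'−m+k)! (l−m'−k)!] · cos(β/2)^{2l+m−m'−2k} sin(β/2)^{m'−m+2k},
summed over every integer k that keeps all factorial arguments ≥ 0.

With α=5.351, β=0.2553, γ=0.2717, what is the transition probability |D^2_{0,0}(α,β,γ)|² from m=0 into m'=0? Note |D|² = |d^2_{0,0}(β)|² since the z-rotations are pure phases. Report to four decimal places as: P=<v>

P=0.8178

Split into d^2_{0,0}(β=0.2553) × two z-phases.
Half-angle: c=0.991864, s=0.127304. N=√(2·2·2·2)=4.000000
k∈{0,1,2} keeps every argument non-negative
  k=0: (−1)^0·4.0000/(4)·0.9919^4·0.1273^0 = +0.967850
  k=1: (−1)^1·4.0000/(1)·0.9919^2·0.1273^2 = -0.063774
  k=2: (−1)^2·4.0000/(4)·0.9919^0·0.1273^4 = +0.000263
d^2_{0,0}(0.2553) = +0.967850 -0.063774 +0.000263 = +0.904339
|D^2_{0,0}|² = |d^2_{0,0}(β)|² = (+0.904339)² = 0.817828 (the z-rotation phases have unit modulus)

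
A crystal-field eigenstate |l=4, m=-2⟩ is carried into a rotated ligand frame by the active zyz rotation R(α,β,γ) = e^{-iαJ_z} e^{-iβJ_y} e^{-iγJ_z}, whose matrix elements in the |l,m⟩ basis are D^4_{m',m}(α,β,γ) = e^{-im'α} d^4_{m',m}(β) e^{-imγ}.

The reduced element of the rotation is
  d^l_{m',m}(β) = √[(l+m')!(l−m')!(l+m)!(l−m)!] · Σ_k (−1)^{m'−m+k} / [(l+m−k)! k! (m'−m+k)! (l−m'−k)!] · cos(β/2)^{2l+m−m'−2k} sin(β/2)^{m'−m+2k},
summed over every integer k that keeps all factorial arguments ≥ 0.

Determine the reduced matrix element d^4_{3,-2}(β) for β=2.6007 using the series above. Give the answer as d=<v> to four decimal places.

d^4_{3,-2}(β=2.6007) via the finite sum:
With c≡cos(β/2)=0.267162 and s≡sin(β/2)=0.963652, N=[5040·1·2·720]^{1/2}=2693.993318
Admissible k: 0..1 (factorial args all ≥0)
  k=0: (−1)^5·2693.9933/(240)·0.2672^3·0.9637^5 = -0.177872
  k=1: (−1)^6·2693.9933/(720)·0.2672^1·0.9637^7 = +0.771399
d^4_{3,-2}(2.6007) = -0.177872 +0.771399 = +0.593526

d=0.5935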